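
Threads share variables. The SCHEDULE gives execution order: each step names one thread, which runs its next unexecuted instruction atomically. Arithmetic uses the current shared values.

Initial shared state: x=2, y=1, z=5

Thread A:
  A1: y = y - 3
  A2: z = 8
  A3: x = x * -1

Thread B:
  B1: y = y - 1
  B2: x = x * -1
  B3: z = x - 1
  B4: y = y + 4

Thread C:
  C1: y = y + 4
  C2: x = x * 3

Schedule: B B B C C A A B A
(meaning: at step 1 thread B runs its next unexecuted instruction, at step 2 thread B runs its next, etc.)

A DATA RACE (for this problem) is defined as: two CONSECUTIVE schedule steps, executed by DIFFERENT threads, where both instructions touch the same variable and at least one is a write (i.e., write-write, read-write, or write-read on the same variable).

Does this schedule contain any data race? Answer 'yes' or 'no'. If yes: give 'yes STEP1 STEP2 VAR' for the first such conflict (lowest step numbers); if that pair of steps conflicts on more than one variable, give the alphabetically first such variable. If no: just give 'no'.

Steps 1,2: same thread (B). No race.
Steps 2,3: same thread (B). No race.
Steps 3,4: B(r=x,w=z) vs C(r=y,w=y). No conflict.
Steps 4,5: same thread (C). No race.
Steps 5,6: C(r=x,w=x) vs A(r=y,w=y). No conflict.
Steps 6,7: same thread (A). No race.
Steps 7,8: A(r=-,w=z) vs B(r=y,w=y). No conflict.
Steps 8,9: B(r=y,w=y) vs A(r=x,w=x). No conflict.

Answer: no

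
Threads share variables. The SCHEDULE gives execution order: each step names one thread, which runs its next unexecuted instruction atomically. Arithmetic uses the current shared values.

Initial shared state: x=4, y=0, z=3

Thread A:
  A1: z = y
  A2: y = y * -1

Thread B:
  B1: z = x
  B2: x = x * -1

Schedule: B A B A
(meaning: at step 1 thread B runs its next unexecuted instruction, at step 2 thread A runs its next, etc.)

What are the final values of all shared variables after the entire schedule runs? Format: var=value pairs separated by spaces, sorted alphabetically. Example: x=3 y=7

Answer: x=-4 y=0 z=0

Derivation:
Step 1: thread B executes B1 (z = x). Shared: x=4 y=0 z=4. PCs: A@0 B@1
Step 2: thread A executes A1 (z = y). Shared: x=4 y=0 z=0. PCs: A@1 B@1
Step 3: thread B executes B2 (x = x * -1). Shared: x=-4 y=0 z=0. PCs: A@1 B@2
Step 4: thread A executes A2 (y = y * -1). Shared: x=-4 y=0 z=0. PCs: A@2 B@2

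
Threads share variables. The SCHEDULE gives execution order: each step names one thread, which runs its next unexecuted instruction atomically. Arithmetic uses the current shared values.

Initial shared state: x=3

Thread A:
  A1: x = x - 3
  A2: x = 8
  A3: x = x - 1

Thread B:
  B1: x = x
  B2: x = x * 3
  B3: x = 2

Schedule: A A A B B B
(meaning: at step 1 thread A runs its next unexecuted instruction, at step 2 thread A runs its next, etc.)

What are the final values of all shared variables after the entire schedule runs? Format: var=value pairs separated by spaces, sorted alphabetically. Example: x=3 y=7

Step 1: thread A executes A1 (x = x - 3). Shared: x=0. PCs: A@1 B@0
Step 2: thread A executes A2 (x = 8). Shared: x=8. PCs: A@2 B@0
Step 3: thread A executes A3 (x = x - 1). Shared: x=7. PCs: A@3 B@0
Step 4: thread B executes B1 (x = x). Shared: x=7. PCs: A@3 B@1
Step 5: thread B executes B2 (x = x * 3). Shared: x=21. PCs: A@3 B@2
Step 6: thread B executes B3 (x = 2). Shared: x=2. PCs: A@3 B@3

Answer: x=2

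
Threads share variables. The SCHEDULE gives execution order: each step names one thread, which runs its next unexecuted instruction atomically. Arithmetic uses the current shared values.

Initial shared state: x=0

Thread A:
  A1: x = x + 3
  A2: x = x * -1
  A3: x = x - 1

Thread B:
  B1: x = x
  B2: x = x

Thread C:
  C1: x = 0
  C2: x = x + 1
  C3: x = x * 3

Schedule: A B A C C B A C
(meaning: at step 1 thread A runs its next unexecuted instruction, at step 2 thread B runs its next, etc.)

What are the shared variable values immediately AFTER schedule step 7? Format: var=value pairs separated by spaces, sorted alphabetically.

Answer: x=0

Derivation:
Step 1: thread A executes A1 (x = x + 3). Shared: x=3. PCs: A@1 B@0 C@0
Step 2: thread B executes B1 (x = x). Shared: x=3. PCs: A@1 B@1 C@0
Step 3: thread A executes A2 (x = x * -1). Shared: x=-3. PCs: A@2 B@1 C@0
Step 4: thread C executes C1 (x = 0). Shared: x=0. PCs: A@2 B@1 C@1
Step 5: thread C executes C2 (x = x + 1). Shared: x=1. PCs: A@2 B@1 C@2
Step 6: thread B executes B2 (x = x). Shared: x=1. PCs: A@2 B@2 C@2
Step 7: thread A executes A3 (x = x - 1). Shared: x=0. PCs: A@3 B@2 C@2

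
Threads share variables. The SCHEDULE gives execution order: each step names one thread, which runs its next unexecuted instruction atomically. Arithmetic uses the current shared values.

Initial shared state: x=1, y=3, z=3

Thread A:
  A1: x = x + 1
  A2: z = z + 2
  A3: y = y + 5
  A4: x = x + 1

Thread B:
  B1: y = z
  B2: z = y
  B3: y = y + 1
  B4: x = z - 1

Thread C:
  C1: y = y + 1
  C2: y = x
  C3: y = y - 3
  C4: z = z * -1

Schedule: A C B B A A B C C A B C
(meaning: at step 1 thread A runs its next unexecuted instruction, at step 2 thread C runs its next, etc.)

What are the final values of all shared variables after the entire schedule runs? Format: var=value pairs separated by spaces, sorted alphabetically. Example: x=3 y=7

Answer: x=4 y=-1 z=-5

Derivation:
Step 1: thread A executes A1 (x = x + 1). Shared: x=2 y=3 z=3. PCs: A@1 B@0 C@0
Step 2: thread C executes C1 (y = y + 1). Shared: x=2 y=4 z=3. PCs: A@1 B@0 C@1
Step 3: thread B executes B1 (y = z). Shared: x=2 y=3 z=3. PCs: A@1 B@1 C@1
Step 4: thread B executes B2 (z = y). Shared: x=2 y=3 z=3. PCs: A@1 B@2 C@1
Step 5: thread A executes A2 (z = z + 2). Shared: x=2 y=3 z=5. PCs: A@2 B@2 C@1
Step 6: thread A executes A3 (y = y + 5). Shared: x=2 y=8 z=5. PCs: A@3 B@2 C@1
Step 7: thread B executes B3 (y = y + 1). Shared: x=2 y=9 z=5. PCs: A@3 B@3 C@1
Step 8: thread C executes C2 (y = x). Shared: x=2 y=2 z=5. PCs: A@3 B@3 C@2
Step 9: thread C executes C3 (y = y - 3). Shared: x=2 y=-1 z=5. PCs: A@3 B@3 C@3
Step 10: thread A executes A4 (x = x + 1). Shared: x=3 y=-1 z=5. PCs: A@4 B@3 C@3
Step 11: thread B executes B4 (x = z - 1). Shared: x=4 y=-1 z=5. PCs: A@4 B@4 C@3
Step 12: thread C executes C4 (z = z * -1). Shared: x=4 y=-1 z=-5. PCs: A@4 B@4 C@4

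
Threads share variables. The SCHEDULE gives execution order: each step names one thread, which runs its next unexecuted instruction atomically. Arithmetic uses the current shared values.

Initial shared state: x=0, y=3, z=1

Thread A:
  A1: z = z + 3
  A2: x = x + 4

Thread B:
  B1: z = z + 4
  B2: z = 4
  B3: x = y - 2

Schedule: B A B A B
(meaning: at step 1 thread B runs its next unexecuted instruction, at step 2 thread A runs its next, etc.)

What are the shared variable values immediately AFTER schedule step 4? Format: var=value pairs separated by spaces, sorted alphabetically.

Answer: x=4 y=3 z=4

Derivation:
Step 1: thread B executes B1 (z = z + 4). Shared: x=0 y=3 z=5. PCs: A@0 B@1
Step 2: thread A executes A1 (z = z + 3). Shared: x=0 y=3 z=8. PCs: A@1 B@1
Step 3: thread B executes B2 (z = 4). Shared: x=0 y=3 z=4. PCs: A@1 B@2
Step 4: thread A executes A2 (x = x + 4). Shared: x=4 y=3 z=4. PCs: A@2 B@2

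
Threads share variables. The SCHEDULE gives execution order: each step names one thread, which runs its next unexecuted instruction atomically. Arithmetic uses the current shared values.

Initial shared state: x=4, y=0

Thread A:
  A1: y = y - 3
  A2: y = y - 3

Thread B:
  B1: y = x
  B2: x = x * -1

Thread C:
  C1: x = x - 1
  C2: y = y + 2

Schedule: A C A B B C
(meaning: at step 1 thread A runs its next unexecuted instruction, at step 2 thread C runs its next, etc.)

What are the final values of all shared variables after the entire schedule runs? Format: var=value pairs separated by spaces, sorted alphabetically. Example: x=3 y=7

Step 1: thread A executes A1 (y = y - 3). Shared: x=4 y=-3. PCs: A@1 B@0 C@0
Step 2: thread C executes C1 (x = x - 1). Shared: x=3 y=-3. PCs: A@1 B@0 C@1
Step 3: thread A executes A2 (y = y - 3). Shared: x=3 y=-6. PCs: A@2 B@0 C@1
Step 4: thread B executes B1 (y = x). Shared: x=3 y=3. PCs: A@2 B@1 C@1
Step 5: thread B executes B2 (x = x * -1). Shared: x=-3 y=3. PCs: A@2 B@2 C@1
Step 6: thread C executes C2 (y = y + 2). Shared: x=-3 y=5. PCs: A@2 B@2 C@2

Answer: x=-3 y=5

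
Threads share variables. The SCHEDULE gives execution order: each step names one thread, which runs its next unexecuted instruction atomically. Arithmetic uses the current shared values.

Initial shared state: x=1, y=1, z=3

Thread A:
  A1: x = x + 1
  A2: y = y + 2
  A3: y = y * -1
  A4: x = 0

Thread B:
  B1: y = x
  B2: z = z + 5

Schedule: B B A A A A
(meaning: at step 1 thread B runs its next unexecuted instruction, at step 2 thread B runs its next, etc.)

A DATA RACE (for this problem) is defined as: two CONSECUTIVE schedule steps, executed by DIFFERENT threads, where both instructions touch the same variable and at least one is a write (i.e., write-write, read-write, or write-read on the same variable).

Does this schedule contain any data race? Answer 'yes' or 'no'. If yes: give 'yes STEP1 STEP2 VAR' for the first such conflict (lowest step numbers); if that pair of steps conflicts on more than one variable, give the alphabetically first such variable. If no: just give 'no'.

Steps 1,2: same thread (B). No race.
Steps 2,3: B(r=z,w=z) vs A(r=x,w=x). No conflict.
Steps 3,4: same thread (A). No race.
Steps 4,5: same thread (A). No race.
Steps 5,6: same thread (A). No race.

Answer: no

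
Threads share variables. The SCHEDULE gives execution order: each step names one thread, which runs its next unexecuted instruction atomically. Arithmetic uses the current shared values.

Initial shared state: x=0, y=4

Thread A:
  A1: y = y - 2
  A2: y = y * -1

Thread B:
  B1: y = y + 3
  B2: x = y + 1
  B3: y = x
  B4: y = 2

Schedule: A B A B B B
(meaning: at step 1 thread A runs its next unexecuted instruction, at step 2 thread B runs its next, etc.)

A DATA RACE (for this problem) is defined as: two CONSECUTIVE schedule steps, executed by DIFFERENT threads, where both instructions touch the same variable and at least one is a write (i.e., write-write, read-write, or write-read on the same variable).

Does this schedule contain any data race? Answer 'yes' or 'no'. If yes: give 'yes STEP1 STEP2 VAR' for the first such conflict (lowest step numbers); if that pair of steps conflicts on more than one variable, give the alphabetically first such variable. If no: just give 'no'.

Steps 1,2: A(y = y - 2) vs B(y = y + 3). RACE on y (W-W).
Steps 2,3: B(y = y + 3) vs A(y = y * -1). RACE on y (W-W).
Steps 3,4: A(y = y * -1) vs B(x = y + 1). RACE on y (W-R).
Steps 4,5: same thread (B). No race.
Steps 5,6: same thread (B). No race.
First conflict at steps 1,2.

Answer: yes 1 2 y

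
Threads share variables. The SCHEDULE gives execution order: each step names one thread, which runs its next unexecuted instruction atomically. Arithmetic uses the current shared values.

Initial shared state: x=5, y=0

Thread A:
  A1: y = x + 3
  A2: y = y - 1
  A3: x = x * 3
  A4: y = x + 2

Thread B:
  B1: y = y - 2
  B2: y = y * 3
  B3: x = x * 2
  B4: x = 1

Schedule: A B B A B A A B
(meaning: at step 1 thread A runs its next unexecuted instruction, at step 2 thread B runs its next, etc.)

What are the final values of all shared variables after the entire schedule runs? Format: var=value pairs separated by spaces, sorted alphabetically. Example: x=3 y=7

Step 1: thread A executes A1 (y = x + 3). Shared: x=5 y=8. PCs: A@1 B@0
Step 2: thread B executes B1 (y = y - 2). Shared: x=5 y=6. PCs: A@1 B@1
Step 3: thread B executes B2 (y = y * 3). Shared: x=5 y=18. PCs: A@1 B@2
Step 4: thread A executes A2 (y = y - 1). Shared: x=5 y=17. PCs: A@2 B@2
Step 5: thread B executes B3 (x = x * 2). Shared: x=10 y=17. PCs: A@2 B@3
Step 6: thread A executes A3 (x = x * 3). Shared: x=30 y=17. PCs: A@3 B@3
Step 7: thread A executes A4 (y = x + 2). Shared: x=30 y=32. PCs: A@4 B@3
Step 8: thread B executes B4 (x = 1). Shared: x=1 y=32. PCs: A@4 B@4

Answer: x=1 y=32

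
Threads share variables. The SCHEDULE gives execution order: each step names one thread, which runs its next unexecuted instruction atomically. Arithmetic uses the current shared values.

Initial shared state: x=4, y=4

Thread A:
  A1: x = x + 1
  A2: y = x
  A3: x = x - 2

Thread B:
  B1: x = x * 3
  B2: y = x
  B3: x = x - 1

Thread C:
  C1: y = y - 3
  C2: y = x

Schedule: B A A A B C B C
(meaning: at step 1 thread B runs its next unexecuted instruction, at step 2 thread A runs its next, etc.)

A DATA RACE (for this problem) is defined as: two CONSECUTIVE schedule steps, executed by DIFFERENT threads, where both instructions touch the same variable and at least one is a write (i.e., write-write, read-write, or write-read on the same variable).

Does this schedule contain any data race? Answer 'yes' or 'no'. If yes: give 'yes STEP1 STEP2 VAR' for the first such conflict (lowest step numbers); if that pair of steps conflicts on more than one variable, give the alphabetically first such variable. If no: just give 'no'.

Steps 1,2: B(x = x * 3) vs A(x = x + 1). RACE on x (W-W).
Steps 2,3: same thread (A). No race.
Steps 3,4: same thread (A). No race.
Steps 4,5: A(x = x - 2) vs B(y = x). RACE on x (W-R).
Steps 5,6: B(y = x) vs C(y = y - 3). RACE on y (W-W).
Steps 6,7: C(r=y,w=y) vs B(r=x,w=x). No conflict.
Steps 7,8: B(x = x - 1) vs C(y = x). RACE on x (W-R).
First conflict at steps 1,2.

Answer: yes 1 2 x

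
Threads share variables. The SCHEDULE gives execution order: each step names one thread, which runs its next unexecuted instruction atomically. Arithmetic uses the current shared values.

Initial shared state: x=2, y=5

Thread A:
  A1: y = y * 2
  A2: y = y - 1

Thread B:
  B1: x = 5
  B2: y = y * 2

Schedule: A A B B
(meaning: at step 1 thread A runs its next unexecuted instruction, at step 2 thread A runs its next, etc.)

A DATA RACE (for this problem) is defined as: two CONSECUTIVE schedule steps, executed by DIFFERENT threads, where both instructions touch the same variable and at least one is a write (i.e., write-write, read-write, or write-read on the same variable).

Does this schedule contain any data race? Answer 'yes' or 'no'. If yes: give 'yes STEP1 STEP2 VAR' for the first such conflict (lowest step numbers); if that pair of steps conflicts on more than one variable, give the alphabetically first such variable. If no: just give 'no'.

Answer: no

Derivation:
Steps 1,2: same thread (A). No race.
Steps 2,3: A(r=y,w=y) vs B(r=-,w=x). No conflict.
Steps 3,4: same thread (B). No race.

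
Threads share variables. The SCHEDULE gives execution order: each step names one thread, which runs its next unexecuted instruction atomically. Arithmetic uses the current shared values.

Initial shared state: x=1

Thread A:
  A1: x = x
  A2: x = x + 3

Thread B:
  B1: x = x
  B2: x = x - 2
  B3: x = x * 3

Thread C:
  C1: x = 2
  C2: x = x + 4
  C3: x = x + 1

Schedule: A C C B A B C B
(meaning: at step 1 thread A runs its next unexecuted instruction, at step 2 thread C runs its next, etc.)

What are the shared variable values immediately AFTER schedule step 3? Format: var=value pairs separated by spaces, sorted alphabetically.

Answer: x=6

Derivation:
Step 1: thread A executes A1 (x = x). Shared: x=1. PCs: A@1 B@0 C@0
Step 2: thread C executes C1 (x = 2). Shared: x=2. PCs: A@1 B@0 C@1
Step 3: thread C executes C2 (x = x + 4). Shared: x=6. PCs: A@1 B@0 C@2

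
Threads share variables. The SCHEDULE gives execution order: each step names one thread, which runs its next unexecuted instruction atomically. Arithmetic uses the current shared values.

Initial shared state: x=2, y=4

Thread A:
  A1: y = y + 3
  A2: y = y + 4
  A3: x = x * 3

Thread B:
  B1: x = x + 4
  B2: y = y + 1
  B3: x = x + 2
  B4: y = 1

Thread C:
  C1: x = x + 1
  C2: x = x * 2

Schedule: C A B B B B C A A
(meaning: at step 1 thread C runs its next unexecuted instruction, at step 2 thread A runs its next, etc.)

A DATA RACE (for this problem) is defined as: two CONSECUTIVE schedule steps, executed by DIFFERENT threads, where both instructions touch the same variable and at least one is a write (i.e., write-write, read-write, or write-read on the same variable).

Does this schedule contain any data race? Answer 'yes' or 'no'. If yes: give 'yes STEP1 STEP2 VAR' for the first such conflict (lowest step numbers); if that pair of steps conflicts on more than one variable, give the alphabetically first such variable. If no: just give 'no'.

Steps 1,2: C(r=x,w=x) vs A(r=y,w=y). No conflict.
Steps 2,3: A(r=y,w=y) vs B(r=x,w=x). No conflict.
Steps 3,4: same thread (B). No race.
Steps 4,5: same thread (B). No race.
Steps 5,6: same thread (B). No race.
Steps 6,7: B(r=-,w=y) vs C(r=x,w=x). No conflict.
Steps 7,8: C(r=x,w=x) vs A(r=y,w=y). No conflict.
Steps 8,9: same thread (A). No race.

Answer: no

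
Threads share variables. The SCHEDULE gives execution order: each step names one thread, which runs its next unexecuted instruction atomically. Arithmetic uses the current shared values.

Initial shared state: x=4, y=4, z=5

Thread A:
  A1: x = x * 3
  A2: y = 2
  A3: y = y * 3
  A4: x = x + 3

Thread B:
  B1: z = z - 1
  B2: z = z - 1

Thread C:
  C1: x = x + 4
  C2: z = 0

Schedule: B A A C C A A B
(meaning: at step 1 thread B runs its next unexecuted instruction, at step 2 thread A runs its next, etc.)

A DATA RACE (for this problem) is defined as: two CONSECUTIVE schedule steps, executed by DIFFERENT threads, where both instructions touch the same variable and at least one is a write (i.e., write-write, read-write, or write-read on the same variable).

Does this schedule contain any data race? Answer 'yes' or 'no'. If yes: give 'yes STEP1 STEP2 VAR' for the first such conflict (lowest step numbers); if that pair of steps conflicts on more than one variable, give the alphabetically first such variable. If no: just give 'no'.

Steps 1,2: B(r=z,w=z) vs A(r=x,w=x). No conflict.
Steps 2,3: same thread (A). No race.
Steps 3,4: A(r=-,w=y) vs C(r=x,w=x). No conflict.
Steps 4,5: same thread (C). No race.
Steps 5,6: C(r=-,w=z) vs A(r=y,w=y). No conflict.
Steps 6,7: same thread (A). No race.
Steps 7,8: A(r=x,w=x) vs B(r=z,w=z). No conflict.

Answer: no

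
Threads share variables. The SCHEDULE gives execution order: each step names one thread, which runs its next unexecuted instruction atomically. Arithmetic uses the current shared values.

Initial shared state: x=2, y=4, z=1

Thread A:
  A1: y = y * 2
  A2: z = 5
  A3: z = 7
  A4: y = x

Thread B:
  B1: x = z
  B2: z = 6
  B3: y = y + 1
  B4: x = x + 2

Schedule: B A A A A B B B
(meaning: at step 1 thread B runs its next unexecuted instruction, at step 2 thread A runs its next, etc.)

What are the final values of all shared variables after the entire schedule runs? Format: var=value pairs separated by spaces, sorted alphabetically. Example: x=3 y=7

Step 1: thread B executes B1 (x = z). Shared: x=1 y=4 z=1. PCs: A@0 B@1
Step 2: thread A executes A1 (y = y * 2). Shared: x=1 y=8 z=1. PCs: A@1 B@1
Step 3: thread A executes A2 (z = 5). Shared: x=1 y=8 z=5. PCs: A@2 B@1
Step 4: thread A executes A3 (z = 7). Shared: x=1 y=8 z=7. PCs: A@3 B@1
Step 5: thread A executes A4 (y = x). Shared: x=1 y=1 z=7. PCs: A@4 B@1
Step 6: thread B executes B2 (z = 6). Shared: x=1 y=1 z=6. PCs: A@4 B@2
Step 7: thread B executes B3 (y = y + 1). Shared: x=1 y=2 z=6. PCs: A@4 B@3
Step 8: thread B executes B4 (x = x + 2). Shared: x=3 y=2 z=6. PCs: A@4 B@4

Answer: x=3 y=2 z=6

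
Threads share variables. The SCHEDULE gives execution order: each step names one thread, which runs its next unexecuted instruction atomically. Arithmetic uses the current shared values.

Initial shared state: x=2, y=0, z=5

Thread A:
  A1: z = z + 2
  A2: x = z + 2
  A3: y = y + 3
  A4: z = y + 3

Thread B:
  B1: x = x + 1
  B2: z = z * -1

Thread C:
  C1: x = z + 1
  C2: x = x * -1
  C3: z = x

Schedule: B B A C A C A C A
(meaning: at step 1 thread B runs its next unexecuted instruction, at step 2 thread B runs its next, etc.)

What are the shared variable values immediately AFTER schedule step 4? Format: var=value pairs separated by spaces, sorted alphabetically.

Step 1: thread B executes B1 (x = x + 1). Shared: x=3 y=0 z=5. PCs: A@0 B@1 C@0
Step 2: thread B executes B2 (z = z * -1). Shared: x=3 y=0 z=-5. PCs: A@0 B@2 C@0
Step 3: thread A executes A1 (z = z + 2). Shared: x=3 y=0 z=-3. PCs: A@1 B@2 C@0
Step 4: thread C executes C1 (x = z + 1). Shared: x=-2 y=0 z=-3. PCs: A@1 B@2 C@1

Answer: x=-2 y=0 z=-3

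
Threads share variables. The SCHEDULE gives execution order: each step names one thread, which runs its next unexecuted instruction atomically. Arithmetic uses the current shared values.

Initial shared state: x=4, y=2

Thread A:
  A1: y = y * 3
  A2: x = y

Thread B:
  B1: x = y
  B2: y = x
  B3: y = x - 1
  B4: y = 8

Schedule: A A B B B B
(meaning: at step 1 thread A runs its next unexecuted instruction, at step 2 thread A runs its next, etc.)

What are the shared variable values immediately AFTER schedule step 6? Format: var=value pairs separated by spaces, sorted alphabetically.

Step 1: thread A executes A1 (y = y * 3). Shared: x=4 y=6. PCs: A@1 B@0
Step 2: thread A executes A2 (x = y). Shared: x=6 y=6. PCs: A@2 B@0
Step 3: thread B executes B1 (x = y). Shared: x=6 y=6. PCs: A@2 B@1
Step 4: thread B executes B2 (y = x). Shared: x=6 y=6. PCs: A@2 B@2
Step 5: thread B executes B3 (y = x - 1). Shared: x=6 y=5. PCs: A@2 B@3
Step 6: thread B executes B4 (y = 8). Shared: x=6 y=8. PCs: A@2 B@4

Answer: x=6 y=8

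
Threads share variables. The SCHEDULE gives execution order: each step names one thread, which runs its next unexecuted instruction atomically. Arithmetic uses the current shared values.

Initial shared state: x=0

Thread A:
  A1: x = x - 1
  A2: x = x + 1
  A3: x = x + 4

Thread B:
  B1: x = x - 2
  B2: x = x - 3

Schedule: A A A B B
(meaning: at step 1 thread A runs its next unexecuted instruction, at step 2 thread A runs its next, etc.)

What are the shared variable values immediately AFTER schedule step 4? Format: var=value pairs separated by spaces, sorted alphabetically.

Answer: x=2

Derivation:
Step 1: thread A executes A1 (x = x - 1). Shared: x=-1. PCs: A@1 B@0
Step 2: thread A executes A2 (x = x + 1). Shared: x=0. PCs: A@2 B@0
Step 3: thread A executes A3 (x = x + 4). Shared: x=4. PCs: A@3 B@0
Step 4: thread B executes B1 (x = x - 2). Shared: x=2. PCs: A@3 B@1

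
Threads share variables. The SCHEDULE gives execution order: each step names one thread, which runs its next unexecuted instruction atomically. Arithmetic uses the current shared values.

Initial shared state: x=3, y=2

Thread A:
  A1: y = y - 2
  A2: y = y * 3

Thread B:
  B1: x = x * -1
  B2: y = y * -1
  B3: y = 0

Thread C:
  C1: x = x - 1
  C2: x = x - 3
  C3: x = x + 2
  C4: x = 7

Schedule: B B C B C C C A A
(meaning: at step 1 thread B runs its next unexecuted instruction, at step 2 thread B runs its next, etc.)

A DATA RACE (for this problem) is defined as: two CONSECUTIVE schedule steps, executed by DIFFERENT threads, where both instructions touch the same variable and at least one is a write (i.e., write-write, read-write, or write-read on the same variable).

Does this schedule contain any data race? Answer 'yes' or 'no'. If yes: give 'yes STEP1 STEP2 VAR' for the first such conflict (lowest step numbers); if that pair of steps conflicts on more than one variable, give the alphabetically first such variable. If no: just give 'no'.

Answer: no

Derivation:
Steps 1,2: same thread (B). No race.
Steps 2,3: B(r=y,w=y) vs C(r=x,w=x). No conflict.
Steps 3,4: C(r=x,w=x) vs B(r=-,w=y). No conflict.
Steps 4,5: B(r=-,w=y) vs C(r=x,w=x). No conflict.
Steps 5,6: same thread (C). No race.
Steps 6,7: same thread (C). No race.
Steps 7,8: C(r=-,w=x) vs A(r=y,w=y). No conflict.
Steps 8,9: same thread (A). No race.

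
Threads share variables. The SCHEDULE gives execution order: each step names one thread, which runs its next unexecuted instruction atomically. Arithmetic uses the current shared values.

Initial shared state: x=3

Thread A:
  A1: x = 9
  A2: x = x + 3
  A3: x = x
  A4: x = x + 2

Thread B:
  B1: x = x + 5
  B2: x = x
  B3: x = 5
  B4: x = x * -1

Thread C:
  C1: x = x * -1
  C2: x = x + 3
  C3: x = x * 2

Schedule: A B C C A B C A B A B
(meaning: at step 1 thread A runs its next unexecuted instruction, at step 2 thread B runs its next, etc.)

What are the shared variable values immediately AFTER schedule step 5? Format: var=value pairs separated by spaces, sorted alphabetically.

Step 1: thread A executes A1 (x = 9). Shared: x=9. PCs: A@1 B@0 C@0
Step 2: thread B executes B1 (x = x + 5). Shared: x=14. PCs: A@1 B@1 C@0
Step 3: thread C executes C1 (x = x * -1). Shared: x=-14. PCs: A@1 B@1 C@1
Step 4: thread C executes C2 (x = x + 3). Shared: x=-11. PCs: A@1 B@1 C@2
Step 5: thread A executes A2 (x = x + 3). Shared: x=-8. PCs: A@2 B@1 C@2

Answer: x=-8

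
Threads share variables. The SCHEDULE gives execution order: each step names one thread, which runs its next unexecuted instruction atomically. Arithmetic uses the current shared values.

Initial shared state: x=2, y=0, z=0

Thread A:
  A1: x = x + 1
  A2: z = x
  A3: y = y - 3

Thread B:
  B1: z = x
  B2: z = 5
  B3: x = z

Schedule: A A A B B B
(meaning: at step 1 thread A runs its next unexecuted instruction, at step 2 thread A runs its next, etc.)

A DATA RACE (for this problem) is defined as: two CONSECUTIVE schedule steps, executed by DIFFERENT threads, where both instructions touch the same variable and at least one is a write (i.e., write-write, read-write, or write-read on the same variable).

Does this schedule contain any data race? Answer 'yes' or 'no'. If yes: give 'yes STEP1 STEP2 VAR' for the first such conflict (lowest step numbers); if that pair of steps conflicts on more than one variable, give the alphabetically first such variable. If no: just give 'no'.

Steps 1,2: same thread (A). No race.
Steps 2,3: same thread (A). No race.
Steps 3,4: A(r=y,w=y) vs B(r=x,w=z). No conflict.
Steps 4,5: same thread (B). No race.
Steps 5,6: same thread (B). No race.

Answer: no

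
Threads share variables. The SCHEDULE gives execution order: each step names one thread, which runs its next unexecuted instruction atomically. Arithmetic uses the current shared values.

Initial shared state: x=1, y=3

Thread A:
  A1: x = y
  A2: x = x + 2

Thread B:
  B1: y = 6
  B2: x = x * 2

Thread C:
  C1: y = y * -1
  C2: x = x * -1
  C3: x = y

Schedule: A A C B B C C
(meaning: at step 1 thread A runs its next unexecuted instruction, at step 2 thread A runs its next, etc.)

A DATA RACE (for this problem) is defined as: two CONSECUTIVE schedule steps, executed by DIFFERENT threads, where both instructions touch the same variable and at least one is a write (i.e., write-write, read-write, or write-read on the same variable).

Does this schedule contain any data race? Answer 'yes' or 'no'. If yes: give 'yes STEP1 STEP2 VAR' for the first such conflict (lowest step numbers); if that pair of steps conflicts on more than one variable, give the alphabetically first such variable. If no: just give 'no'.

Answer: yes 3 4 y

Derivation:
Steps 1,2: same thread (A). No race.
Steps 2,3: A(r=x,w=x) vs C(r=y,w=y). No conflict.
Steps 3,4: C(y = y * -1) vs B(y = 6). RACE on y (W-W).
Steps 4,5: same thread (B). No race.
Steps 5,6: B(x = x * 2) vs C(x = x * -1). RACE on x (W-W).
Steps 6,7: same thread (C). No race.
First conflict at steps 3,4.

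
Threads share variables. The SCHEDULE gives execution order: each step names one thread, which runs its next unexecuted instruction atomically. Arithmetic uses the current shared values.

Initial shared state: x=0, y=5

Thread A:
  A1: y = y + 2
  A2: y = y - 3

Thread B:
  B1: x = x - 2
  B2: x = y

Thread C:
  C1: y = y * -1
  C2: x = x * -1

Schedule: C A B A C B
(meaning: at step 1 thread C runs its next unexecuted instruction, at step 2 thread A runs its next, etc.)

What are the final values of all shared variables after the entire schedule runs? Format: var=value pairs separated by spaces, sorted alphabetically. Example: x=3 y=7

Step 1: thread C executes C1 (y = y * -1). Shared: x=0 y=-5. PCs: A@0 B@0 C@1
Step 2: thread A executes A1 (y = y + 2). Shared: x=0 y=-3. PCs: A@1 B@0 C@1
Step 3: thread B executes B1 (x = x - 2). Shared: x=-2 y=-3. PCs: A@1 B@1 C@1
Step 4: thread A executes A2 (y = y - 3). Shared: x=-2 y=-6. PCs: A@2 B@1 C@1
Step 5: thread C executes C2 (x = x * -1). Shared: x=2 y=-6. PCs: A@2 B@1 C@2
Step 6: thread B executes B2 (x = y). Shared: x=-6 y=-6. PCs: A@2 B@2 C@2

Answer: x=-6 y=-6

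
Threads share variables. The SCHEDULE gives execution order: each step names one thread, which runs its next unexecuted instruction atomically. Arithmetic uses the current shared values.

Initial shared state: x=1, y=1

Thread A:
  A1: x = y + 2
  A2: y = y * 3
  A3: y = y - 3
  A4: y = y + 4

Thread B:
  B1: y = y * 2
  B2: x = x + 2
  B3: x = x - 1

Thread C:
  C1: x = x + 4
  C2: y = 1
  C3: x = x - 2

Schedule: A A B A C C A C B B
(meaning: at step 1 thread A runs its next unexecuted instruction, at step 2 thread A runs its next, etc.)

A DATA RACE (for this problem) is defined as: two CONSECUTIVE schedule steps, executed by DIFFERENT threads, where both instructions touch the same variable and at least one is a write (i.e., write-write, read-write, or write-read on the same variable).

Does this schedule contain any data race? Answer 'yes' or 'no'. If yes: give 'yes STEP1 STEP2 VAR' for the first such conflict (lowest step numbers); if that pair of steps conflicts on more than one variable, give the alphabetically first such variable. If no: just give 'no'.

Steps 1,2: same thread (A). No race.
Steps 2,3: A(y = y * 3) vs B(y = y * 2). RACE on y (W-W).
Steps 3,4: B(y = y * 2) vs A(y = y - 3). RACE on y (W-W).
Steps 4,5: A(r=y,w=y) vs C(r=x,w=x). No conflict.
Steps 5,6: same thread (C). No race.
Steps 6,7: C(y = 1) vs A(y = y + 4). RACE on y (W-W).
Steps 7,8: A(r=y,w=y) vs C(r=x,w=x). No conflict.
Steps 8,9: C(x = x - 2) vs B(x = x + 2). RACE on x (W-W).
Steps 9,10: same thread (B). No race.
First conflict at steps 2,3.

Answer: yes 2 3 y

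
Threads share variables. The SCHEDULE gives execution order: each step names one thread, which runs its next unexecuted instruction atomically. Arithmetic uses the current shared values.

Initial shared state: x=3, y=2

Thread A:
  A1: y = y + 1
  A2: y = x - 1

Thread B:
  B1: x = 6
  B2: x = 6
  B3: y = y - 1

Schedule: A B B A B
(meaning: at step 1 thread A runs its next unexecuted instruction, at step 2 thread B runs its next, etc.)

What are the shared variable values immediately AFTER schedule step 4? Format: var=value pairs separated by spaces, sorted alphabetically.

Step 1: thread A executes A1 (y = y + 1). Shared: x=3 y=3. PCs: A@1 B@0
Step 2: thread B executes B1 (x = 6). Shared: x=6 y=3. PCs: A@1 B@1
Step 3: thread B executes B2 (x = 6). Shared: x=6 y=3. PCs: A@1 B@2
Step 4: thread A executes A2 (y = x - 1). Shared: x=6 y=5. PCs: A@2 B@2

Answer: x=6 y=5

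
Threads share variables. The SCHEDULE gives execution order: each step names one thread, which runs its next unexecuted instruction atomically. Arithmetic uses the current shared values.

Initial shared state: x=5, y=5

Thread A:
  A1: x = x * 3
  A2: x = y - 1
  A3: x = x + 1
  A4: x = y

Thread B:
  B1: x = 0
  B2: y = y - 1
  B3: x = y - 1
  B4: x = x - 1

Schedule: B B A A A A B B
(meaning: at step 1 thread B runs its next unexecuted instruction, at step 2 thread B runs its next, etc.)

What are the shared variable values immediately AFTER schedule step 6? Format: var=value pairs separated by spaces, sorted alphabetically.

Answer: x=4 y=4

Derivation:
Step 1: thread B executes B1 (x = 0). Shared: x=0 y=5. PCs: A@0 B@1
Step 2: thread B executes B2 (y = y - 1). Shared: x=0 y=4. PCs: A@0 B@2
Step 3: thread A executes A1 (x = x * 3). Shared: x=0 y=4. PCs: A@1 B@2
Step 4: thread A executes A2 (x = y - 1). Shared: x=3 y=4. PCs: A@2 B@2
Step 5: thread A executes A3 (x = x + 1). Shared: x=4 y=4. PCs: A@3 B@2
Step 6: thread A executes A4 (x = y). Shared: x=4 y=4. PCs: A@4 B@2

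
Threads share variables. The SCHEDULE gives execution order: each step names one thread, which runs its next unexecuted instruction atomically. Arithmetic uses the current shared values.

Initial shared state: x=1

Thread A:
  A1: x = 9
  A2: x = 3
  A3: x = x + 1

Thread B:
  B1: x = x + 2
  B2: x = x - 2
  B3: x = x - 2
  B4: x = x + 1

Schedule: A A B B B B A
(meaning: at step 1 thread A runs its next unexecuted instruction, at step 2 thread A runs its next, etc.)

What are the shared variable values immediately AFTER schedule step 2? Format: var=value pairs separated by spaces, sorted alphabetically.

Answer: x=3

Derivation:
Step 1: thread A executes A1 (x = 9). Shared: x=9. PCs: A@1 B@0
Step 2: thread A executes A2 (x = 3). Shared: x=3. PCs: A@2 B@0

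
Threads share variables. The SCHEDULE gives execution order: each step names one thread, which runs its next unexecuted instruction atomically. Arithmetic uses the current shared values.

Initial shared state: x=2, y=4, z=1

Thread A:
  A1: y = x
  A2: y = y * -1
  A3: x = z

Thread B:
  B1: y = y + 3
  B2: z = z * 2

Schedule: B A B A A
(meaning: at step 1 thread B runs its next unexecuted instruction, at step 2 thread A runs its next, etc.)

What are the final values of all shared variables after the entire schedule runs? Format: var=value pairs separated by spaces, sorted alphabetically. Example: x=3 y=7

Answer: x=2 y=-2 z=2

Derivation:
Step 1: thread B executes B1 (y = y + 3). Shared: x=2 y=7 z=1. PCs: A@0 B@1
Step 2: thread A executes A1 (y = x). Shared: x=2 y=2 z=1. PCs: A@1 B@1
Step 3: thread B executes B2 (z = z * 2). Shared: x=2 y=2 z=2. PCs: A@1 B@2
Step 4: thread A executes A2 (y = y * -1). Shared: x=2 y=-2 z=2. PCs: A@2 B@2
Step 5: thread A executes A3 (x = z). Shared: x=2 y=-2 z=2. PCs: A@3 B@2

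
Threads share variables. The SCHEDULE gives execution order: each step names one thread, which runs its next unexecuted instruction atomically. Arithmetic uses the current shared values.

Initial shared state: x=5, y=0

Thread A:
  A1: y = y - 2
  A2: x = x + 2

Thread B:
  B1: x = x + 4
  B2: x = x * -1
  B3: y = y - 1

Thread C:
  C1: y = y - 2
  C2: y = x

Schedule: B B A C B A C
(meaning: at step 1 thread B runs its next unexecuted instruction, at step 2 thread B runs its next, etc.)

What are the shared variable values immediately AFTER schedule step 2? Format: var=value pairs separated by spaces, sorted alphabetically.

Answer: x=-9 y=0

Derivation:
Step 1: thread B executes B1 (x = x + 4). Shared: x=9 y=0. PCs: A@0 B@1 C@0
Step 2: thread B executes B2 (x = x * -1). Shared: x=-9 y=0. PCs: A@0 B@2 C@0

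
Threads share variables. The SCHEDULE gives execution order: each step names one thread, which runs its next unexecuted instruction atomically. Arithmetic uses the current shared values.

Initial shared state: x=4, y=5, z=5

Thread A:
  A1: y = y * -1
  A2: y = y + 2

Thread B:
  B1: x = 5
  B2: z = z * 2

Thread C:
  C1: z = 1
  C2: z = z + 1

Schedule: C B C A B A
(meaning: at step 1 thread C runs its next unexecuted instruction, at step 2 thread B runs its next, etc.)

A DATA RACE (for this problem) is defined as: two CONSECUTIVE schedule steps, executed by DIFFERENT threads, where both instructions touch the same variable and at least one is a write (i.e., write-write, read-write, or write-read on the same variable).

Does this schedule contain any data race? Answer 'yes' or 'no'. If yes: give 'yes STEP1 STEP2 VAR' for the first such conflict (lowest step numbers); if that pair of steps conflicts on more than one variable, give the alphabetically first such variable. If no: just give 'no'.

Answer: no

Derivation:
Steps 1,2: C(r=-,w=z) vs B(r=-,w=x). No conflict.
Steps 2,3: B(r=-,w=x) vs C(r=z,w=z). No conflict.
Steps 3,4: C(r=z,w=z) vs A(r=y,w=y). No conflict.
Steps 4,5: A(r=y,w=y) vs B(r=z,w=z). No conflict.
Steps 5,6: B(r=z,w=z) vs A(r=y,w=y). No conflict.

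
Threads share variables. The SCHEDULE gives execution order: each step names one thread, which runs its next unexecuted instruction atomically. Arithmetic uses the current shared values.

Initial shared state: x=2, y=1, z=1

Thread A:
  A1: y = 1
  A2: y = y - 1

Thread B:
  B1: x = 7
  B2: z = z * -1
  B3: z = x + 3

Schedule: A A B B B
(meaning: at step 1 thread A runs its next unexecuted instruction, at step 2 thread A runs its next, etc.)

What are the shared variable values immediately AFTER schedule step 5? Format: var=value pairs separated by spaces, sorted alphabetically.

Step 1: thread A executes A1 (y = 1). Shared: x=2 y=1 z=1. PCs: A@1 B@0
Step 2: thread A executes A2 (y = y - 1). Shared: x=2 y=0 z=1. PCs: A@2 B@0
Step 3: thread B executes B1 (x = 7). Shared: x=7 y=0 z=1. PCs: A@2 B@1
Step 4: thread B executes B2 (z = z * -1). Shared: x=7 y=0 z=-1. PCs: A@2 B@2
Step 5: thread B executes B3 (z = x + 3). Shared: x=7 y=0 z=10. PCs: A@2 B@3

Answer: x=7 y=0 z=10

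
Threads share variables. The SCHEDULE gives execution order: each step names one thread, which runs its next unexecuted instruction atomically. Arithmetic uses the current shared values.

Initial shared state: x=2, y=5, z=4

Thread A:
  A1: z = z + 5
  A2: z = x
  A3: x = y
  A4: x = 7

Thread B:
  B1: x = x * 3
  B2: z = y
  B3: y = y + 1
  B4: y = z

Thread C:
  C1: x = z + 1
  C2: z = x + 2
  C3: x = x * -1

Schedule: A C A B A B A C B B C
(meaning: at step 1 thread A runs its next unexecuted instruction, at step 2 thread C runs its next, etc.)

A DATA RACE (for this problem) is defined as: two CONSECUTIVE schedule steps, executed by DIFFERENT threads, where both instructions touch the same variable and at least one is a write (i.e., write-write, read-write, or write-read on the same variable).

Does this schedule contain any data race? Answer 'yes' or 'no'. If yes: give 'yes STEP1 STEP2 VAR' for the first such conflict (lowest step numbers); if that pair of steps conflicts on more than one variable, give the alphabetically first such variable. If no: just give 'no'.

Steps 1,2: A(z = z + 5) vs C(x = z + 1). RACE on z (W-R).
Steps 2,3: C(x = z + 1) vs A(z = x). RACE on x (W-R), z (R-W). Multiple vars; alphabetically first is x.
Steps 3,4: A(z = x) vs B(x = x * 3). RACE on x (R-W).
Steps 4,5: B(x = x * 3) vs A(x = y). RACE on x (W-W).
Steps 5,6: A(r=y,w=x) vs B(r=y,w=z). No conflict.
Steps 6,7: B(r=y,w=z) vs A(r=-,w=x). No conflict.
Steps 7,8: A(x = 7) vs C(z = x + 2). RACE on x (W-R).
Steps 8,9: C(r=x,w=z) vs B(r=y,w=y). No conflict.
Steps 9,10: same thread (B). No race.
Steps 10,11: B(r=z,w=y) vs C(r=x,w=x). No conflict.
First conflict at steps 1,2.

Answer: yes 1 2 z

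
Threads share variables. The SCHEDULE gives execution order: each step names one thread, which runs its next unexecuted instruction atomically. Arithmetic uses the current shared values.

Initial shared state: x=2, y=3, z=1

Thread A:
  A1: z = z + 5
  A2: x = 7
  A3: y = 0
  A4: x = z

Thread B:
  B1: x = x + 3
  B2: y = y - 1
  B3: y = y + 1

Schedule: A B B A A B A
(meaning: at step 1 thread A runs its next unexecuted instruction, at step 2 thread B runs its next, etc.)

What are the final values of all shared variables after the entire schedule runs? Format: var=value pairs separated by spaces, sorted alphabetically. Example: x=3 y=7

Answer: x=6 y=1 z=6

Derivation:
Step 1: thread A executes A1 (z = z + 5). Shared: x=2 y=3 z=6. PCs: A@1 B@0
Step 2: thread B executes B1 (x = x + 3). Shared: x=5 y=3 z=6. PCs: A@1 B@1
Step 3: thread B executes B2 (y = y - 1). Shared: x=5 y=2 z=6. PCs: A@1 B@2
Step 4: thread A executes A2 (x = 7). Shared: x=7 y=2 z=6. PCs: A@2 B@2
Step 5: thread A executes A3 (y = 0). Shared: x=7 y=0 z=6. PCs: A@3 B@2
Step 6: thread B executes B3 (y = y + 1). Shared: x=7 y=1 z=6. PCs: A@3 B@3
Step 7: thread A executes A4 (x = z). Shared: x=6 y=1 z=6. PCs: A@4 B@3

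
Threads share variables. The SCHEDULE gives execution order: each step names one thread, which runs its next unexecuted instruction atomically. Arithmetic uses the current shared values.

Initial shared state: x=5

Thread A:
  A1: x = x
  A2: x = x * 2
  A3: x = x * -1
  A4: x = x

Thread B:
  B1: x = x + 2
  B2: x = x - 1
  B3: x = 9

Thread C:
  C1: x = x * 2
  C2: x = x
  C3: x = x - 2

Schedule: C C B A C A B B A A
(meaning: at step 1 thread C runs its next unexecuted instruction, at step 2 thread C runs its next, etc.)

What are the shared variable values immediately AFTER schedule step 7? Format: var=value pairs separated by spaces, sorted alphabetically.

Answer: x=19

Derivation:
Step 1: thread C executes C1 (x = x * 2). Shared: x=10. PCs: A@0 B@0 C@1
Step 2: thread C executes C2 (x = x). Shared: x=10. PCs: A@0 B@0 C@2
Step 3: thread B executes B1 (x = x + 2). Shared: x=12. PCs: A@0 B@1 C@2
Step 4: thread A executes A1 (x = x). Shared: x=12. PCs: A@1 B@1 C@2
Step 5: thread C executes C3 (x = x - 2). Shared: x=10. PCs: A@1 B@1 C@3
Step 6: thread A executes A2 (x = x * 2). Shared: x=20. PCs: A@2 B@1 C@3
Step 7: thread B executes B2 (x = x - 1). Shared: x=19. PCs: A@2 B@2 C@3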